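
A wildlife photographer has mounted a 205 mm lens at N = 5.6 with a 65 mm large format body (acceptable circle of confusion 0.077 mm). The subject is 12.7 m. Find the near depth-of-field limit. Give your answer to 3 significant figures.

Hyperfocal distance H = f²/(N·c) + f = 205²/(5.6 × 0.077) + 205 = 42025/0.4312 + 205 ≈ 97665.6 mm ≈ 97.67 m.
Near limit Dn = s·(H − f)/(H + s − 2f) = 12700 × (97665.6 − 205) / (97665.6 + 12700 − 2 × 205) = 12700 × 97460.6 / 109955.6 ≈ 11257 mm ≈ 11.3 m.

11.3 m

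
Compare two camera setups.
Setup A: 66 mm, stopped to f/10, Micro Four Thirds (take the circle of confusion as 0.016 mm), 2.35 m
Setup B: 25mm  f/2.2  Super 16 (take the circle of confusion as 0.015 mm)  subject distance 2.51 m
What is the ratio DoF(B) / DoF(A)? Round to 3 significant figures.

1.69

Setup A: H = 66²/(10×0.016) + 66 ≈ 27291.0 mm; DoF = Df − Dn = 2565.20 − 2168.11 ≈ 397.09 mm.
Setup B: H = 25²/(2.2×0.015) + 25 ≈ 18964.4 mm; DoF = Df − Dn = 2889.07 − 2218.87 ≈ 670.20 mm.
Ratio = 670.20 / 397.09 ≈ 1.69.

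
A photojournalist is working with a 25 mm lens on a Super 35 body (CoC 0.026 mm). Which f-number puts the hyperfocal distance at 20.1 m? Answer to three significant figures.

Rearrange H = f²/(N·c) + f for N: N = f² / ((H − f)·c).
N = 25² / ((20100 − 25) × 0.026) = 625 / 521.9 ≈ 1.20.

f/1.20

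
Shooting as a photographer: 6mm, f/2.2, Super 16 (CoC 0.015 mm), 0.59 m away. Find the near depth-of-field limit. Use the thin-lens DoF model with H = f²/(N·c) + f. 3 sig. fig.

Hyperfocal distance H = f²/(N·c) + f = 6²/(2.2 × 0.015) + 6 = 36/0.033 + 6 ≈ 1096.9 mm ≈ 1.097 m.
Near limit Dn = s·(H − f)/(H + s − 2f) = 590 × (1096.9 − 6) / (1096.9 + 590 − 2 × 6) = 590 × 1090.9 / 1674.9 ≈ 384.28 mm.

384 mm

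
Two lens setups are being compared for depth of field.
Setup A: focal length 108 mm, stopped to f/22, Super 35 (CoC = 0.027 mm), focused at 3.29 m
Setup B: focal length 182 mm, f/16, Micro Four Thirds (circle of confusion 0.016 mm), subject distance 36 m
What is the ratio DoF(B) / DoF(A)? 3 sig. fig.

19.7

Setup A: H = 108²/(22×0.027) + 108 ≈ 19744.4 mm; DoF = Df − Dn = 3926.2 − 2831.2 ≈ 1095.0 mm.
Setup B: H = 182²/(16×0.016) + 182 ≈ 129572.6 mm; DoF = Df − Dn = 49780 − 28195 ≈ 21585 mm.
Ratio = 21585 / 1095.0 ≈ 19.7.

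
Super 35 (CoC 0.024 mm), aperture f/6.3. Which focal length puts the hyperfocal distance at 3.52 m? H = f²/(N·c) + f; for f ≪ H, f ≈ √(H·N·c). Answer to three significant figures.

From H = f²/(N·c) + f, with f ≪ H: f ≈ √(H·N·c) = √(3520 × 6.3 × 0.024) = √532.22 ≈ 23.07 mm.
Exact: f² + N·c·f − N·c·H = 0 ⇒ f = (−N·c + √((N·c)² + 4·N·c·H))/2 = (−0.1512 + √2128.9)/2 ≈ 22.995 mm ≈ 23.0 mm.

23.0 mm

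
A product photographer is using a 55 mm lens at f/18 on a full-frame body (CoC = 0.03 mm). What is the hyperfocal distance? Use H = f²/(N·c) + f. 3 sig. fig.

5.66 m

Hyperfocal distance H = f²/(N·c) + f = 55²/(18 × 0.03) + 55 = 3025/0.54 + 55 ≈ 5656.9 mm ≈ 5.66 m.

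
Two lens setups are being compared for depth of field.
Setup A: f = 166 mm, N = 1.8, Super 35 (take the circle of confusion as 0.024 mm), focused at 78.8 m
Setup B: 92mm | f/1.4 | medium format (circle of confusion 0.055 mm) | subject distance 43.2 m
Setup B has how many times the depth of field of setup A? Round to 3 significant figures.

Setup A: H = 166²/(1.8×0.024) + 166 ≈ 638036.4 mm; DoF = Df − Dn = 89880 − 70152 ≈ 19728 mm.
Setup B: H = 92²/(1.4×0.055) + 92 ≈ 110014.1 mm; DoF = Df − Dn = 71072 − 31031 ≈ 40041 mm.
Ratio = 40041 / 19728 ≈ 2.03.

2.03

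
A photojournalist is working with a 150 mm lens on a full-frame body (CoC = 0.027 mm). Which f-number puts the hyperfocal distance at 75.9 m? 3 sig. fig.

Rearrange H = f²/(N·c) + f for N: N = f² / ((H − f)·c).
N = 150² / ((75900 − 150) × 0.027) = 22500 / 2045 ≈ 11.

f/11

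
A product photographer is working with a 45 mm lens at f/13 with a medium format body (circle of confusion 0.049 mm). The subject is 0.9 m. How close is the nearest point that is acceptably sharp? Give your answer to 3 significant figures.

Hyperfocal distance H = f²/(N·c) + f = 45²/(13 × 0.049) + 45 = 2025/0.637 + 45 ≈ 3224.0 mm ≈ 3.224 m.
Near limit Dn = s·(H − f)/(H + s − 2f) = 900 × (3224.0 − 45) / (3224.0 + 900 − 2 × 45) = 900 × 3179.0 / 4034.0 ≈ 709.24 mm ≈ 0.709 m.

0.709 m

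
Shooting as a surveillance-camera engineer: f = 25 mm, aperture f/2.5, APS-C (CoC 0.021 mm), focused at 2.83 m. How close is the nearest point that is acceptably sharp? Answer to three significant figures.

Hyperfocal distance H = f²/(N·c) + f = 25²/(2.5 × 0.021) + 25 = 625/0.0525 + 25 ≈ 11929.8 mm ≈ 11.93 m.
Near limit Dn = s·(H − f)/(H + s − 2f) = 2830 × (11929.8 − 25) / (11929.8 + 2830 − 2 × 25) = 2830 × 11904.8 / 14709.8 ≈ 2290.3 mm ≈ 2.29 m.

2.29 m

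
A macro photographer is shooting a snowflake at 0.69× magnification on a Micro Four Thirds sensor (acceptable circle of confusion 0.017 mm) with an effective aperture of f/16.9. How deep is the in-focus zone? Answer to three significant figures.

At magnification m, DoF ≈ 2·N_eff·c/m² = 2 × 16.9 × 0.017 / 0.69² = 0.5746 / 0.4761 ≈ 1.21 mm.

1.21 mm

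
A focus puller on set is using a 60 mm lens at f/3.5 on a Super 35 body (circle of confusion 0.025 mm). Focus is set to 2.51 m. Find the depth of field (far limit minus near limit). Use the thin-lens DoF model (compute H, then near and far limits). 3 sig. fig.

Hyperfocal distance H = f²/(N·c) + f = 60²/(3.5 × 0.025) + 60 = 3600/0.0875 + 60 ≈ 41202.9 mm ≈ 41.20 m.
Near limit Dn = s·(H − f)/(H + s − 2f) = 2510 × (41202.9 − 60) / (41202.9 + 2510 − 2 × 60) = 2510 × 41142.9 / 43592.9 ≈ 2368.93 mm.
Far limit Df = s·(H − f)/(H − s) = 2510 × (41202.9 − 60) / (41202.9 − 2510) = 2510 × 41142.9 / 38692.9 ≈ 2668.93 mm.
Depth of field = Df − Dn = 2668.93 − 2368.93 ≈ 300.00 mm.

300 mm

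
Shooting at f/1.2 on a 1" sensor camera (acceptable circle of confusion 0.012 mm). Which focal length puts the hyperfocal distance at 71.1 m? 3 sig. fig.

From H = f²/(N·c) + f, with f ≪ H: f ≈ √(H·N·c) = √(71100 × 1.2 × 0.012) = √1023.8 ≈ 32.00 mm.
The +f correction barely moves this — solving exactly, f² + N·c·f − N·c·H = 0 ⇒ f = (−N·c + √((N·c)² + 4·N·c·H))/2 = (−0.0144 + √4095.4)/2 ≈ 31.990 mm, so f ≈ 32.0 mm.

32.0 mm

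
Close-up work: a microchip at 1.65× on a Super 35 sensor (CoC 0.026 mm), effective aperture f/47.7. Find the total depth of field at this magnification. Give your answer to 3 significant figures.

At magnification m, DoF ≈ 2·N_eff·c/m² = 2 × 47.7 × 0.026 / 1.65² = 2.48 / 2.722 ≈ 0.911 mm.

0.911 mm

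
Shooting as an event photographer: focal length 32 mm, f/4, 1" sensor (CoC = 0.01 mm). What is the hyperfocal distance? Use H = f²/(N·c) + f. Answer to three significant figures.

Hyperfocal distance H = f²/(N·c) + f = 32²/(4 × 0.01) + 32 = 1024/0.04 + 32 ≈ 25632.0 mm ≈ 25.6 m.

25.6 m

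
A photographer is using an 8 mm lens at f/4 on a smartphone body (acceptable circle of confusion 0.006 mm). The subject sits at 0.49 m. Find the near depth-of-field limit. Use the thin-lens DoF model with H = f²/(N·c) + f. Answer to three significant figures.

415 mm

Hyperfocal distance H = f²/(N·c) + f = 8²/(4 × 0.006) + 8 = 64/0.024 + 8 ≈ 2674.7 mm ≈ 2.675 m.
Near limit Dn = s·(H − f)/(H + s − 2f) = 490 × (2674.7 − 8) / (2674.7 + 490 − 2 × 8) = 490 × 2666.7 / 3148.7 ≈ 414.99 mm.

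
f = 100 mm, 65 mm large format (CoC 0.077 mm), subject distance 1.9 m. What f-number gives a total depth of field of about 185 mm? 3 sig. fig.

Write h = H − f = f²/(N·c). The thin-lens limits are Dn = s·h/(h + (s−f)) and Df = s·h/(h − (s−f)), so DoF = Df − Dn = 2·s·(s−f)·h / (h² − (s−f)²).
That is a quadratic in h: DoF·h² − 2·s·(s−f)·h − DoF·(s−f)² = 0 ⇒ h = (s−f)·(s + √(s² + DoF²)) / DoF = 1800 × (1900 + √(1900² + 185²)) / 185 = 1800 × (1900 + 1908.99) / 185 ≈ 37060 mm.
Then N = f²/(c·h) = 100² / (0.077 × 37060) = 10000 / 2853.7 ≈ 3.50.

f/3.50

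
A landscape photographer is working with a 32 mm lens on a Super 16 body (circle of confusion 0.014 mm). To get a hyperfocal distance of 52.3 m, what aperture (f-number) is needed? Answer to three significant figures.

Rearrange H = f²/(N·c) + f for N: N = f² / ((H − f)·c).
N = 32² / ((52300 − 32) × 0.014) = 1024 / 731.8 ≈ 1.40.

f/1.40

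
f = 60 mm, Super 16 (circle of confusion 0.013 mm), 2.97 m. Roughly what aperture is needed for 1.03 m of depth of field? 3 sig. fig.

f/16

Write h = H − f = f²/(N·c). The thin-lens limits are Dn = s·h/(h + (s−f)) and Df = s·h/(h − (s−f)), so DoF = Df − Dn = 2·s·(s−f)·h / (h² − (s−f)²).
That is a quadratic in h: DoF·h² − 2·s·(s−f)·h − DoF·(s−f)² = 0 ⇒ h = (s−f)·(s + √(s² + DoF²)) / DoF = 2910 × (2970 + √(2970² + 1030²)) / 1030 = 2910 × (2970 + 3143.53) / 1030 ≈ 17272 mm.
Then N = f²/(c·h) = 60² / (0.013 × 17272) = 3600 / 224.54 ≈ 16.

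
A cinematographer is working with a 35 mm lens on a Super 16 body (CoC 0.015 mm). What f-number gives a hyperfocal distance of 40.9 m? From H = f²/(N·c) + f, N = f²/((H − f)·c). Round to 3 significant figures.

f/2.00

Rearrange H = f²/(N·c) + f for N: N = f² / ((H − f)·c).
N = 35² / ((40900 − 35) × 0.015) = 1225 / 613.0 ≈ 2.00.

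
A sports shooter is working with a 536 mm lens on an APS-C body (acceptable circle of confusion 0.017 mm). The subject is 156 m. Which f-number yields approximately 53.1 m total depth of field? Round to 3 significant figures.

Write h = H − f = f²/(N·c). The thin-lens limits are Dn = s·h/(h + (s−f)) and Df = s·h/(h − (s−f)), so DoF = Df − Dn = 2·s·(s−f)·h / (h² − (s−f)²).
That is a quadratic in h: DoF·h² − 2·s·(s−f)·h − DoF·(s−f)² = 0 ⇒ h = (s−f)·(s + √(s² + DoF²)) / DoF = 155464 × (156000 + √(156000² + 53100²)) / 53100 = 155464 × (156000 + 164790) / 53100 ≈ 939195 mm.
Then N = f²/(c·h) = 536² / (0.017 × 939195) = 287296 / 15966 ≈ 18.

f/18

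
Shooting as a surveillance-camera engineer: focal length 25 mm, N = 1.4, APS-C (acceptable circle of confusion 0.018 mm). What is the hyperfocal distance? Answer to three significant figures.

Hyperfocal distance H = f²/(N·c) + f = 25²/(1.4 × 0.018) + 25 = 625/0.0252 + 25 ≈ 24826.6 mm ≈ 24.8 m.

24.8 m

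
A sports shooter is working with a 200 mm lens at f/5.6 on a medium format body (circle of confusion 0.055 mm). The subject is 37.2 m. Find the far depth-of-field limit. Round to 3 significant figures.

52.0 m

Hyperfocal distance H = f²/(N·c) + f = 200²/(5.6 × 0.055) + 200 = 40000/0.308 + 200 ≈ 130070.1 mm ≈ 130.1 m.
Far limit Df = s·(H − f)/(H − s) = 37200 × (130070.1 − 200) / (130070.1 − 37200) = 37200 × 129870.1 / 92870.1 ≈ 52021 mm ≈ 52.0 m.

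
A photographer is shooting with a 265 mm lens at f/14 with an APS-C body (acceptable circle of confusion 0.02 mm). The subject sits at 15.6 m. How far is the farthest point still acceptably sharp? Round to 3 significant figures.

Hyperfocal distance H = f²/(N·c) + f = 265²/(14 × 0.02) + 265 = 70225/0.28 + 265 ≈ 251068.6 mm ≈ 251.1 m.
Far limit Df = s·(H − f)/(H − s) = 15600 × (251068.6 − 265) / (251068.6 − 15600) = 15600 × 250803.6 / 235468.6 ≈ 16616 mm ≈ 16.6 m.

16.6 m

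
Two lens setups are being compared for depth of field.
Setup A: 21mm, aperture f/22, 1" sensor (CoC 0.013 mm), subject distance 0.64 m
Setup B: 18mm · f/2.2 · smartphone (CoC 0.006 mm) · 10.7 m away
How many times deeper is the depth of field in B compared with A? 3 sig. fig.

18.8

Setup A: H = 21²/(22×0.013) + 21 ≈ 1563.0 mm; DoF = Df − Dn = 1069.23 − 456.67 ≈ 612.56 mm.
Setup B: H = 18²/(2.2×0.006) + 18 ≈ 24563.5 mm; DoF = Df − Dn = 18945 − 7455 ≈ 11490 mm.
Ratio = 11490 / 612.56 ≈ 18.8.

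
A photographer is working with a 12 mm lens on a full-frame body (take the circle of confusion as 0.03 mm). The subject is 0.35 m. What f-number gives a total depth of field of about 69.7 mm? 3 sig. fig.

Write h = H − f = f²/(N·c). The thin-lens limits are Dn = s·h/(h + (s−f)) and Df = s·h/(h − (s−f)), so DoF = Df − Dn = 2·s·(s−f)·h / (h² − (s−f)²).
That is a quadratic in h: DoF·h² − 2·s·(s−f)·h − DoF·(s−f)² = 0 ⇒ h = (s−f)·(s + √(s² + DoF²)) / DoF = 338 × (350 + √(350² + 69.7²)) / 69.7 = 338 × (350 + 356.873) / 69.7 ≈ 3427.9 mm.
Then N = f²/(c·h) = 12² / (0.03 × 3427.9) = 144 / 102.84 ≈ 1.40.

f/1.40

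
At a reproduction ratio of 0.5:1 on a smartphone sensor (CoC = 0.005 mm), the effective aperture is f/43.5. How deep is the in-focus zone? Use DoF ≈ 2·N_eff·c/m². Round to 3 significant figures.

1.74 mm

At magnification m, DoF ≈ 2·N_eff·c/m² = 2 × 43.5 × 0.005 / 0.5² = 0.435 / 0.25 ≈ 1.74 mm.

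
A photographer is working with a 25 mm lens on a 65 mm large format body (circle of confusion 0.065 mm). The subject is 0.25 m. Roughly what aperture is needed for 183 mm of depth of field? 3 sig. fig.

f/14

Write h = H − f = f²/(N·c). The thin-lens limits are Dn = s·h/(h + (s−f)) and Df = s·h/(h − (s−f)), so DoF = Df − Dn = 2·s·(s−f)·h / (h² − (s−f)²).
That is a quadratic in h: DoF·h² − 2·s·(s−f)·h − DoF·(s−f)² = 0 ⇒ h = (s−f)·(s + √(s² + DoF²)) / DoF = 225 × (250 + √(250² + 183²)) / 183 = 225 × (250 + 309.821) / 183 ≈ 688.30 mm.
Then N = f²/(c·h) = 25² / (0.065 × 688.30) = 625 / 44.740 ≈ 14.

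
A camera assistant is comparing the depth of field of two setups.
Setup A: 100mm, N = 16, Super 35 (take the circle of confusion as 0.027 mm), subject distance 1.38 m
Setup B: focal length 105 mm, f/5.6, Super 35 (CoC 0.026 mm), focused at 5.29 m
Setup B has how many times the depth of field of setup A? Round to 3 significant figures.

4.75

Setup A: H = 100²/(16×0.027) + 100 ≈ 23248.1 mm; DoF = Df − Dn = 1460.78 − 1307.69 ≈ 153.09 mm.
Setup B: H = 105²/(5.6×0.026) + 105 ≈ 75826.2 mm; DoF = Df − Dn = 5678.86 − 4950.98 ≈ 727.88 mm.
Ratio = 727.88 / 153.09 ≈ 4.75.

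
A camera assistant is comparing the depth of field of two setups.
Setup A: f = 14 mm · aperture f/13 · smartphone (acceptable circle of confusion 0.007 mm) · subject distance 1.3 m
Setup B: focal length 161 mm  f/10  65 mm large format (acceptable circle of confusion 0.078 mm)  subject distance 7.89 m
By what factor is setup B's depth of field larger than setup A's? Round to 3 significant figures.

Setup A: H = 14²/(13×0.007) + 14 ≈ 2167.8 mm; DoF = Df − Dn = 3226.4 − 814.0 ≈ 2412.4 mm.
Setup B: H = 161²/(10×0.078) + 161 ≈ 33393.1 mm; DoF = Df − Dn = 10281.2 − 6401.2 ≈ 3880.0 mm.
Ratio = 3880.0 / 2412.4 ≈ 1.61.

1.61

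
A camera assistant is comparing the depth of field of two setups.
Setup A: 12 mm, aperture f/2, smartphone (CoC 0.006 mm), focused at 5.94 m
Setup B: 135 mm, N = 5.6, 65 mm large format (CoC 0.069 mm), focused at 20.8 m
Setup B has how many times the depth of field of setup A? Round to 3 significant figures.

Setup A: H = 12²/(2×0.006) + 12 ≈ 12012.0 mm; DoF = Df − Dn = 11739.1 − 3975.9 ≈ 7763.2 mm.
Setup B: H = 135²/(5.6×0.069) + 135 ≈ 47301.1 mm; DoF = Df − Dn = 37019 − 14463 ≈ 22556 mm.
Ratio = 22556 / 7763.2 ≈ 2.91.

2.91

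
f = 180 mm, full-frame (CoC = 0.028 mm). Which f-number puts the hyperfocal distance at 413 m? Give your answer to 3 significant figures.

Rearrange H = f²/(N·c) + f for N: N = f² / ((H − f)·c).
N = 180² / ((413000 − 180) × 0.028) = 32400 / 11559 ≈ 2.80.

f/2.80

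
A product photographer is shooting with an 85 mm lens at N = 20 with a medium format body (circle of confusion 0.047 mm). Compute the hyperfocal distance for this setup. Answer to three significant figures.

7.77 m

Hyperfocal distance H = f²/(N·c) + f = 85²/(20 × 0.047) + 85 = 7225/0.94 + 85 ≈ 7771.2 mm ≈ 7.77 m.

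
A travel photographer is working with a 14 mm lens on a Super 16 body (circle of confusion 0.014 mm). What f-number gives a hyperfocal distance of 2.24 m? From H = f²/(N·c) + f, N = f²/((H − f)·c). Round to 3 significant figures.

Rearrange H = f²/(N·c) + f for N: N = f² / ((H − f)·c).
N = 14² / ((2240 − 14) × 0.014) = 196 / 31.16 ≈ 6.29.

f/6.29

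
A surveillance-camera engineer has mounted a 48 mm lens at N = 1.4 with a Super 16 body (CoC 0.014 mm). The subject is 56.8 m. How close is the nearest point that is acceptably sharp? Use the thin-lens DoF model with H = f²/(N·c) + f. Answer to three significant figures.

38.3 m

Hyperfocal distance H = f²/(N·c) + f = 48²/(1.4 × 0.014) + 48 = 2304/0.0196 + 48 ≈ 117599.0 mm ≈ 117.6 m.
Near limit Dn = s·(H − f)/(H + s − 2f) = 56800 × (117599.0 − 48) / (117599.0 + 56800 − 2 × 48) = 56800 × 117551.0 / 174303.0 ≈ 38306 mm ≈ 38.3 m.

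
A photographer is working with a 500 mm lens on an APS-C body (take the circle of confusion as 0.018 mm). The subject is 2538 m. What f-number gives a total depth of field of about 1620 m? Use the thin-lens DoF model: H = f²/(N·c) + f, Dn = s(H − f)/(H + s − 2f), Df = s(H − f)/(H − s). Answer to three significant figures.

f/1.60

Write h = H − f = f²/(N·c). The thin-lens limits are Dn = s·h/(h + (s−f)) and Df = s·h/(h − (s−f)), so DoF = Df − Dn = 2·s·(s−f)·h / (h² − (s−f)²).
That is a quadratic in h: DoF·h² − 2·s·(s−f)·h − DoF·(s−f)² = 0 ⇒ h = (s−f)·(s + √(s² + DoF²)) / DoF = 2537500 × (2538000 + √(2538000² + 1620000²)) / 1620000 = 2537500 × (2538000 + 3010954) / 1620000 ≈ 8691649 mm.
Then N = f²/(c·h) = 500² / (0.018 × 8691649) = 250000 / 156450 ≈ 1.60.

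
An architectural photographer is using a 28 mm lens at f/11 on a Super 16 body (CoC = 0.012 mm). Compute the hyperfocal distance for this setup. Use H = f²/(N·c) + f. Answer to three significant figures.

5.97 m

Hyperfocal distance H = f²/(N·c) + f = 28²/(11 × 0.012) + 28 = 784/0.132 + 28 ≈ 5967.4 mm ≈ 5.97 m.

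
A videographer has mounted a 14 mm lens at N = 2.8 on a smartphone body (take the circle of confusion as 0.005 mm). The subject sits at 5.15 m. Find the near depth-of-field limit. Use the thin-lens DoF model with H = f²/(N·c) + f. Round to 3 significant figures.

3.77 m

Hyperfocal distance H = f²/(N·c) + f = 14²/(2.8 × 0.005) + 14 = 196/0.014 + 14 ≈ 14014.0 mm ≈ 14.01 m.
Near limit Dn = s·(H − f)/(H + s − 2f) = 5150 × (14014.0 − 14) / (14014.0 + 5150 − 2 × 14) = 5150 × 14000.0 / 19136.0 ≈ 3767.8 mm ≈ 3.77 m.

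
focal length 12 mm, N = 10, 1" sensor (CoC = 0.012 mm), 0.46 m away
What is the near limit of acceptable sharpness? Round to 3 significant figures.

Hyperfocal distance H = f²/(N·c) + f = 12²/(10 × 0.012) + 12 = 144/0.12 + 12 ≈ 1212.0 mm ≈ 1.212 m.
Near limit Dn = s·(H − f)/(H + s − 2f) = 460 × (1212.0 − 12) / (1212.0 + 460 − 2 × 12) = 460 × 1200.0 / 1648.0 ≈ 334.95 mm.

335 mm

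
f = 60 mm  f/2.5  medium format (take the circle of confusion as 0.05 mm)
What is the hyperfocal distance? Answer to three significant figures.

Hyperfocal distance H = f²/(N·c) + f = 60²/(2.5 × 0.05) + 60 = 3600/0.125 + 60 ≈ 28860.0 mm ≈ 28.9 m.

28.9 m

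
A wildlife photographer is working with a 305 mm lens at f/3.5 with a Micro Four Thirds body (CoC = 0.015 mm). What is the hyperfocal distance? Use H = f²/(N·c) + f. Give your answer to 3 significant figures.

1770 m

Hyperfocal distance H = f²/(N·c) + f = 305²/(3.5 × 0.015) + 305 = 93025/0.0525 + 305 ≈ 1772209.8 mm ≈ 1770 m.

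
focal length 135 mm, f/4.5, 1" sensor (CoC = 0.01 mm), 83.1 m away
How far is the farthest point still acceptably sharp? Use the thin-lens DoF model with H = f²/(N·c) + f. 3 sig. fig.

105 m

Hyperfocal distance H = f²/(N·c) + f = 135²/(4.5 × 0.01) + 135 = 18225/0.045 + 135 ≈ 405135.0 mm ≈ 405.1 m.
Far limit Df = s·(H − f)/(H − s) = 83100 × (405135.0 − 135) / (405135.0 − 83100) = 83100 × 405000.0 / 322035.0 ≈ 104509 mm ≈ 105 m.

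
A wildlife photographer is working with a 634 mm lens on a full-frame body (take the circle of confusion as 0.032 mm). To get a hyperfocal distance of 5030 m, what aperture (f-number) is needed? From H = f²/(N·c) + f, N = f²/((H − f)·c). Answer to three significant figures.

f/2.50

Rearrange H = f²/(N·c) + f for N: N = f² / ((H − f)·c).
N = 634² / ((5030000 − 634) × 0.032) = 401956 / 160940 ≈ 2.50.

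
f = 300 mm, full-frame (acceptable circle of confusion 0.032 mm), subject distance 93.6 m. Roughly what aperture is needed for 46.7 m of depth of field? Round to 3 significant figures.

f/7.10

Write h = H − f = f²/(N·c). The thin-lens limits are Dn = s·h/(h + (s−f)) and Df = s·h/(h − (s−f)), so DoF = Df − Dn = 2·s·(s−f)·h / (h² − (s−f)²).
That is a quadratic in h: DoF·h² − 2·s·(s−f)·h − DoF·(s−f)² = 0 ⇒ h = (s−f)·(s + √(s² + DoF²)) / DoF = 93300 × (93600 + √(93600² + 46700²)) / 46700 = 93300 × (93600 + 104603) / 46700 ≈ 395982 mm.
Then N = f²/(c·h) = 300² / (0.032 × 395982) = 90000 / 12671 ≈ 7.10.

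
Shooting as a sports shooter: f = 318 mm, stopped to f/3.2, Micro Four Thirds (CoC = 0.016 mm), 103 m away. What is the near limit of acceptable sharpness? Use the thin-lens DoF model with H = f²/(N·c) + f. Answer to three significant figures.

97.9 m

Hyperfocal distance H = f²/(N·c) + f = 318²/(3.2 × 0.016) + 318 = 101124/0.0512 + 318 ≈ 1975396.1 mm ≈ 1975 m.
Near limit Dn = s·(H − f)/(H + s − 2f) = 103000 × (1975396.1 − 318) / (1975396.1 + 103000 − 2 × 318) = 103000 × 1975078.1 / 2077760.1 ≈ 97910 mm ≈ 97.9 m.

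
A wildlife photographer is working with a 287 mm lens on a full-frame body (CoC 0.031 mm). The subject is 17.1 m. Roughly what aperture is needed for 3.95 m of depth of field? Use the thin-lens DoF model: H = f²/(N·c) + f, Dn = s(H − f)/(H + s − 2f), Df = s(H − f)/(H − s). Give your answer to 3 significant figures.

f/18

Write h = H − f = f²/(N·c). The thin-lens limits are Dn = s·h/(h + (s−f)) and Df = s·h/(h − (s−f)), so DoF = Df − Dn = 2·s·(s−f)·h / (h² − (s−f)²).
That is a quadratic in h: DoF·h² − 2·s·(s−f)·h − DoF·(s−f)² = 0 ⇒ h = (s−f)·(s + √(s² + DoF²)) / DoF = 16813 × (17100 + √(17100² + 3950²)) / 3950 = 16813 × (17100 + 17550.3) / 3950 ≈ 147487 mm.
Then N = f²/(c·h) = 287² / (0.031 × 147487) = 82369 / 4572.1 ≈ 18.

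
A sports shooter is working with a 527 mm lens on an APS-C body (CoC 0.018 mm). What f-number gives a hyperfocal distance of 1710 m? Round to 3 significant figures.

f/9.03

Rearrange H = f²/(N·c) + f for N: N = f² / ((H − f)·c).
N = 527² / ((1710000 − 527) × 0.018) = 277729 / 30771 ≈ 9.03.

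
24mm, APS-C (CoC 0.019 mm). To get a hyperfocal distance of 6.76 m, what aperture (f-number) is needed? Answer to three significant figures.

f/4.50

Rearrange H = f²/(N·c) + f for N: N = f² / ((H − f)·c).
N = 24² / ((6760 − 24) × 0.019) = 576 / 128.0 ≈ 4.50.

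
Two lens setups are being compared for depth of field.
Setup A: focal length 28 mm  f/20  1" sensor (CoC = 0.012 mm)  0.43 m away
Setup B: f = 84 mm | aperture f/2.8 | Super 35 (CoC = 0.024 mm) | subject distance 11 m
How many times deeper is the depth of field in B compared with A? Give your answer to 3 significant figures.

Setup A: H = 28²/(20×0.012) + 28 ≈ 3294.7 mm; DoF = Df − Dn = 490.34 − 382.88 ≈ 107.46 mm.
Setup B: H = 84²/(2.8×0.024) + 84 ≈ 105084.0 mm; DoF = Df − Dn = 12276.3 − 9964.1 ≈ 2312.2 mm.
Ratio = 2312.2 / 107.46 ≈ 21.5.

21.5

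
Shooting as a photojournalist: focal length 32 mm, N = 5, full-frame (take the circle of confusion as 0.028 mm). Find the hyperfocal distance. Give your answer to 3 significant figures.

7.35 m

Hyperfocal distance H = f²/(N·c) + f = 32²/(5 × 0.028) + 32 = 1024/0.14 + 32 ≈ 7346.3 mm ≈ 7.35 m.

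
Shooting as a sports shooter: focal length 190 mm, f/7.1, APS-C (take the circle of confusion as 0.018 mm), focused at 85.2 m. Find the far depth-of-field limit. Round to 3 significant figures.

Hyperfocal distance H = f²/(N·c) + f = 190²/(7.1 × 0.018) + 190 = 36100/0.1278 + 190 ≈ 282662.6 mm ≈ 282.7 m.
Far limit Df = s·(H − f)/(H − s) = 85200 × (282662.6 − 190) / (282662.6 − 85200) = 85200 × 282472.6 / 197462.6 ≈ 121880 mm ≈ 122 m.

122 m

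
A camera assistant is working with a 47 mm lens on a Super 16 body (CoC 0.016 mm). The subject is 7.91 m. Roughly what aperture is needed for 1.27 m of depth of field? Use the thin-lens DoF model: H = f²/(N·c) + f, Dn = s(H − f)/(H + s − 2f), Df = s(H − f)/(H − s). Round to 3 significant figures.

Write h = H − f = f²/(N·c). The thin-lens limits are Dn = s·h/(h + (s−f)) and Df = s·h/(h − (s−f)), so DoF = Df − Dn = 2·s·(s−f)·h / (h² − (s−f)²).
That is a quadratic in h: DoF·h² − 2·s·(s−f)·h − DoF·(s−f)² = 0 ⇒ h = (s−f)·(s + √(s² + DoF²)) / DoF = 7863 × (7910 + √(7910² + 1270²)) / 1270 = 7863 × (7910 + 8011.30) / 1270 ≈ 98574 mm.
Then N = f²/(c·h) = 47² / (0.016 × 98574) = 2209 / 1577.2 ≈ 1.40.

f/1.40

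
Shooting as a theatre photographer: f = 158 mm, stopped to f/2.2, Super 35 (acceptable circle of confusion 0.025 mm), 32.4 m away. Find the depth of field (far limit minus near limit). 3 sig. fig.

Hyperfocal distance H = f²/(N·c) + f = 158²/(2.2 × 0.025) + 158 = 24964/0.055 + 158 ≈ 454048.9 mm ≈ 454.0 m.
Near limit Dn = s·(H − f)/(H + s − 2f) = 32400 × (454048.9 − 158) / (454048.9 + 32400 − 2 × 158) = 32400 × 453890.9 / 486132.9 ≈ 30251.1 mm.
Far limit Df = s·(H − f)/(H − s) = 32400 × (454048.9 − 158) / (454048.9 − 32400) = 32400 × 453890.9 / 421648.9 ≈ 34877.5 mm.
Depth of field = Df − Dn = 34877.5 − 30251.1 ≈ 4626.4 mm ≈ 4.63 m.

4.63 m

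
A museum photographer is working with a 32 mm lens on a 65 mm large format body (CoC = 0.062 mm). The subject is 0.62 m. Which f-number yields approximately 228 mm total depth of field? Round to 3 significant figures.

f/5

Write h = H − f = f²/(N·c). The thin-lens limits are Dn = s·h/(h + (s−f)) and Df = s·h/(h − (s−f)), so DoF = Df − Dn = 2·s·(s−f)·h / (h² − (s−f)²).
That is a quadratic in h: DoF·h² − 2·s·(s−f)·h − DoF·(s−f)² = 0 ⇒ h = (s−f)·(s + √(s² + DoF²)) / DoF = 588 × (620 + √(620² + 228²)) / 228 = 588 × (620 + 660.594) / 228 ≈ 3302.6 mm.
Then N = f²/(c·h) = 32² / (0.062 × 3302.6) = 1024 / 204.76 ≈ 5.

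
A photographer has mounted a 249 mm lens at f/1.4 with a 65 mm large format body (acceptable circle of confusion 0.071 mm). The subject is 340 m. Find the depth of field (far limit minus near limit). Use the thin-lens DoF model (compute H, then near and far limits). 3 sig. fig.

Hyperfocal distance H = f²/(N·c) + f = 249²/(1.4 × 0.071) + 249 = 62001/0.0994 + 249 ≈ 624001.5 mm ≈ 624.0 m.
Near limit Dn = s·(H − f)/(H + s − 2f) = 340000 × (624001.5 − 249) / (624001.5 + 340000 − 2 × 249) = 340000 × 623752.5 / 963503.5 ≈ 220109 mm.
Far limit Df = s·(H − f)/(H − s) = 340000 × (624001.5 − 249) / (624001.5 − 340000) = 340000 × 623752.5 / 284001.5 ≈ 746742 mm.
Depth of field = Df − Dn = 746742 − 220109 ≈ 526633 mm ≈ 527 m.

527 m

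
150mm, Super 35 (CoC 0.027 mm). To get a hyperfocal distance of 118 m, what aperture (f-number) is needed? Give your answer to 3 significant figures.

Rearrange H = f²/(N·c) + f for N: N = f² / ((H − f)·c).
N = 150² / ((118000 − 150) × 0.027) = 22500 / 3182 ≈ 7.07.

f/7.07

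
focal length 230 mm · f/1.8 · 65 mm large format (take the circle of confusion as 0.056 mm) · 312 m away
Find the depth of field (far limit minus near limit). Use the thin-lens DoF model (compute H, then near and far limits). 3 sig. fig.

573 m

Hyperfocal distance H = f²/(N·c) + f = 230²/(1.8 × 0.056) + 230 = 52900/0.1008 + 230 ≈ 525031.6 mm ≈ 525.0 m.
Near limit Dn = s·(H − f)/(H + s − 2f) = 312000 × (525031.6 − 230) / (525031.6 + 312000 − 2 × 230) = 312000 × 524801.6 / 836571.6 ≈ 195725 mm.
Far limit Df = s·(H − f)/(H − s) = 312000 × (525031.6 − 230) / (525031.6 − 312000) = 312000 × 524801.6 / 213031.6 ≈ 768609 mm.
Depth of field = Df − Dn = 768609 − 195725 ≈ 572884 mm ≈ 573 m.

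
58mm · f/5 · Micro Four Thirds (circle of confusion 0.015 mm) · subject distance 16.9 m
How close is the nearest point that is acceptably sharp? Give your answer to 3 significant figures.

Hyperfocal distance H = f²/(N·c) + f = 58²/(5 × 0.015) + 58 = 3364/0.075 + 58 ≈ 44911.3 mm ≈ 44.91 m.
Near limit Dn = s·(H − f)/(H + s − 2f) = 16900 × (44911.3 − 58) / (44911.3 + 16900 − 2 × 58) = 16900 × 44853.3 / 61695.3 ≈ 12287 mm ≈ 12.3 m.

12.3 m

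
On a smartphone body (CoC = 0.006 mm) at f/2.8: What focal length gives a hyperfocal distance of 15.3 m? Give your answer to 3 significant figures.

16.0 mm

From H = f²/(N·c) + f, with f ≪ H: f ≈ √(H·N·c) = √(15300 × 2.8 × 0.006) = √257.04 ≈ 16.03 mm.
The +f correction barely moves this — solving exactly, f² + N·c·f − N·c·H = 0 ⇒ f = (−N·c + √((N·c)² + 4·N·c·H))/2 = (−0.0168 + √1028.2)/2 ≈ 16.024 mm, so f ≈ 16.0 mm.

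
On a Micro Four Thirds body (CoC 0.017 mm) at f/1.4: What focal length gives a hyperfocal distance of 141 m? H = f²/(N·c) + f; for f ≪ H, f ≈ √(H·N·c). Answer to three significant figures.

57.9 mm

From H = f²/(N·c) + f, with f ≪ H: f ≈ √(H·N·c) = √(141000 × 1.4 × 0.017) = √3355.8 ≈ 57.93 mm.
The +f correction barely moves this — solving exactly, f² + N·c·f − N·c·H = 0 ⇒ f = (−N·c + √((N·c)² + 4·N·c·H))/2 = (−0.0238 + √13423)/2 ≈ 57.917 mm, so f ≈ 57.9 mm.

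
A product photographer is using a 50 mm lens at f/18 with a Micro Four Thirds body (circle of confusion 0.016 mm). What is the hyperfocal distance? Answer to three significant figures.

Hyperfocal distance H = f²/(N·c) + f = 50²/(18 × 0.016) + 50 = 2500/0.288 + 50 ≈ 8730.6 mm ≈ 8.73 m.

8.73 m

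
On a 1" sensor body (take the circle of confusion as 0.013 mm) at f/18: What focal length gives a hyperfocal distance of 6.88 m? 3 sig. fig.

From H = f²/(N·c) + f, with f ≪ H: f ≈ √(H·N·c) = √(6880 × 18 × 0.013) = √1609.9 ≈ 40.12 mm.
Exact: f² + N·c·f − N·c·H = 0 ⇒ f = (−N·c + √((N·c)² + 4·N·c·H))/2 = (−0.234 + √6439.7)/2 ≈ 40.007 mm ≈ 40.0 mm.

40.0 mm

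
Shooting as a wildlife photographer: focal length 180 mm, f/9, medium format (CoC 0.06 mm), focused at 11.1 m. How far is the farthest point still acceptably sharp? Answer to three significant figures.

13.6 m

Hyperfocal distance H = f²/(N·c) + f = 180²/(9 × 0.06) + 180 = 32400/0.54 + 180 ≈ 60180.0 mm ≈ 60.18 m.
Far limit Df = s·(H − f)/(H − s) = 11100 × (60180.0 − 180) / (60180.0 − 11100) = 11100 × 60000.0 / 49080.0 ≈ 13570 mm ≈ 13.6 m.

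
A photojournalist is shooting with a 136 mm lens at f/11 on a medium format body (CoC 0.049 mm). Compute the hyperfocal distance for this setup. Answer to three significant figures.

Hyperfocal distance H = f²/(N·c) + f = 136²/(11 × 0.049) + 136 = 18496/0.539 + 136 ≈ 34451.4 mm ≈ 34.5 m.

34.5 m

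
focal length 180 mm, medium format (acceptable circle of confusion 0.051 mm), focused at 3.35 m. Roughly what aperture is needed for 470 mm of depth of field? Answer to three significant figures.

f/14

Write h = H − f = f²/(N·c). The thin-lens limits are Dn = s·h/(h + (s−f)) and Df = s·h/(h − (s−f)), so DoF = Df − Dn = 2·s·(s−f)·h / (h² − (s−f)²).
That is a quadratic in h: DoF·h² − 2·s·(s−f)·h − DoF·(s−f)² = 0 ⇒ h = (s−f)·(s + √(s² + DoF²)) / DoF = 3170 × (3350 + √(3350² + 470²)) / 470 = 3170 × (3350 + 3382.81) / 470 ≈ 45411 mm.
Then N = f²/(c·h) = 180² / (0.051 × 45411) = 32400 / 2315.9 ≈ 14.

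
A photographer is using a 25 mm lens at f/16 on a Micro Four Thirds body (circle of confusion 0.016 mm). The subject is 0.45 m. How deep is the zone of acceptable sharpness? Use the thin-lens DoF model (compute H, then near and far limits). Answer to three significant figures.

Hyperfocal distance H = f²/(N·c) + f = 25²/(16 × 0.016) + 25 = 625/0.256 + 25 ≈ 2466.4 mm ≈ 2.466 m.
Near limit Dn = s·(H − f)/(H + s − 2f) = 450 × (2466.4 − 25) / (2466.4 + 450 − 2 × 25) = 450 × 2441.4 / 2866.4 ≈ 383.28 mm.
Far limit Df = s·(H − f)/(H − s) = 450 × (2466.4 − 25) / (2466.4 − 450) = 450 × 2441.4 / 2016.4 ≈ 544.85 mm.
Depth of field = Df − Dn = 544.85 − 383.28 ≈ 161.57 mm.

162 mm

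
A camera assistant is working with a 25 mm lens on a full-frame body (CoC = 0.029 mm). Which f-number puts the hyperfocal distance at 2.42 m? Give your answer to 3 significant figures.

f/9

Rearrange H = f²/(N·c) + f for N: N = f² / ((H − f)·c).
N = 25² / ((2420 − 25) × 0.029) = 625 / 69.45 ≈ 9.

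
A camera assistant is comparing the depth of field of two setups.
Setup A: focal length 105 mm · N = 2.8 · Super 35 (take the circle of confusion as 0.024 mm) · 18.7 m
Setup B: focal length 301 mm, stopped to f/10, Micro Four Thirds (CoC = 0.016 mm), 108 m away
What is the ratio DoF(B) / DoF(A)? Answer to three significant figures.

Setup A: H = 105²/(2.8×0.024) + 105 ≈ 164167.5 mm; DoF = Df − Dn = 21090.4 − 16796.3 ≈ 4294.1 mm.
Setup B: H = 301²/(10×0.016) + 301 ≈ 566557.2 mm; DoF = Df − Dn = 133365 − 90741 ≈ 42624 mm.
Ratio = 42624 / 4294.1 ≈ 9.93.

9.93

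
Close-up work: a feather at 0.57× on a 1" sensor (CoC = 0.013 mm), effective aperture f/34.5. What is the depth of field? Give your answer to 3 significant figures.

At magnification m, DoF ≈ 2·N_eff·c/m² = 2 × 34.5 × 0.013 / 0.57² = 0.897 / 0.3249 ≈ 2.76 mm.

2.76 mm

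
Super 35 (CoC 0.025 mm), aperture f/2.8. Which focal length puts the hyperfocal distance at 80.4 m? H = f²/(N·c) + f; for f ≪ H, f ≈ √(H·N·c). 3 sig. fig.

75.0 mm

From H = f²/(N·c) + f, with f ≪ H: f ≈ √(H·N·c) = √(80400 × 2.8 × 0.025) = √5628.0 ≈ 75.02 mm.
The +f correction barely moves this — solving exactly, f² + N·c·f − N·c·H = 0 ⇒ f = (−N·c + √((N·c)² + 4·N·c·H))/2 = (−0.07 + √22512)/2 ≈ 74.985 mm, so f ≈ 75.0 mm.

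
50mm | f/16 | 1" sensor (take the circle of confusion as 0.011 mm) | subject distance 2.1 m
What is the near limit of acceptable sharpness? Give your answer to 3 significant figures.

1.84 m

Hyperfocal distance H = f²/(N·c) + f = 50²/(16 × 0.011) + 50 = 2500/0.176 + 50 ≈ 14254.5 mm ≈ 14.25 m.
Near limit Dn = s·(H − f)/(H + s − 2f) = 2100 × (14254.5 − 50) / (14254.5 + 2100 − 2 × 50) = 2100 × 14204.5 / 16254.5 ≈ 1835.2 mm ≈ 1.84 m.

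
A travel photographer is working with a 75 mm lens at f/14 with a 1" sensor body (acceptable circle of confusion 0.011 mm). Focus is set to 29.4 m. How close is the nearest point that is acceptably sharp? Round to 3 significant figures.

16.3 m

Hyperfocal distance H = f²/(N·c) + f = 75²/(14 × 0.011) + 75 = 5625/0.154 + 75 ≈ 36601.0 mm ≈ 36.60 m.
Near limit Dn = s·(H − f)/(H + s − 2f) = 29400 × (36601.0 − 75) / (36601.0 + 29400 − 2 × 75) = 29400 × 36526.0 / 65851.0 ≈ 16307 mm ≈ 16.3 m.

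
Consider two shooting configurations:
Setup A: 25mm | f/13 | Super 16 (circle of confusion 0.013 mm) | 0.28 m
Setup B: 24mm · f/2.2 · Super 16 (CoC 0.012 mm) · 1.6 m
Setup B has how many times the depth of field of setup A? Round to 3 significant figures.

Setup A: H = 25²/(13×0.013) + 25 ≈ 3723.2 mm; DoF = Df − Dn = 300.736 − 261.939 ≈ 38.797 mm.
Setup B: H = 24²/(2.2×0.012) + 24 ≈ 21842.2 mm; DoF = Df − Dn = 1724.57 − 1492.21 ≈ 232.36 mm.
Ratio = 232.36 / 38.797 ≈ 5.99.

5.99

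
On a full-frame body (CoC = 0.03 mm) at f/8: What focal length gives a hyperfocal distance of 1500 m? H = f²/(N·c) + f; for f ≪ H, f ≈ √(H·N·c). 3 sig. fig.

From H = f²/(N·c) + f, with f ≪ H: f ≈ √(H·N·c) = √(1500000 × 8 × 0.03) = √360000 ≈ 600.0 mm.
The +f correction barely moves this — solving exactly, f² + N·c·f − N·c·H = 0 ⇒ f = (−N·c + √((N·c)² + 4·N·c·H))/2 = (−0.24 + √1440000)/2 ≈ 599.88 mm, so f ≈ 600 mm.

600 mm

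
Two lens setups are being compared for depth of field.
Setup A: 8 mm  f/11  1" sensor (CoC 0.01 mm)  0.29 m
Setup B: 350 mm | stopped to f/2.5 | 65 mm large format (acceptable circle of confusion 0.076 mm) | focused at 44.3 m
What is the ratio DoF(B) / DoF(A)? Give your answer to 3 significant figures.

Setup A: H = 8²/(11×0.01) + 8 ≈ 589.8 mm; DoF = Df − Dn = 562.77 − 195.33 ≈ 367.44 mm.
Setup B: H = 350²/(2.5×0.076) + 350 ≈ 645086.8 mm; DoF = Df − Dn = 47540.7 − 41472.9 ≈ 6067.8 mm.
Ratio = 6067.8 / 367.44 ≈ 16.5.

16.5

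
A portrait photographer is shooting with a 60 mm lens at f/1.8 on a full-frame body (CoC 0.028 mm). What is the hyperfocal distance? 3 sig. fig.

71.5 m

Hyperfocal distance H = f²/(N·c) + f = 60²/(1.8 × 0.028) + 60 = 3600/0.0504 + 60 ≈ 71488.6 mm ≈ 71.5 m.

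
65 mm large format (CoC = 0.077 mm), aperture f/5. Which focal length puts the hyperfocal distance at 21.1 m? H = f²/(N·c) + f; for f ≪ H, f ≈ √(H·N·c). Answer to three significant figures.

89.9 mm

From H = f²/(N·c) + f, with f ≪ H: f ≈ √(H·N·c) = √(21100 × 5 × 0.077) = √8123.5 ≈ 90.13 mm.
Exact: f² + N·c·f − N·c·H = 0 ⇒ f = (−N·c + √((N·c)² + 4·N·c·H))/2 = (−0.385 + √32494)/2 ≈ 89.938 mm ≈ 89.9 mm.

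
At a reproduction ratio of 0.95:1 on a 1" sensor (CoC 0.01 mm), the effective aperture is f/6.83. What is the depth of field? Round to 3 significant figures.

At magnification m, DoF ≈ 2·N_eff·c/m² = 2 × 6.83 × 0.01 / 0.95² = 0.1366 / 0.9025 ≈ 0.151 mm.

0.151 mm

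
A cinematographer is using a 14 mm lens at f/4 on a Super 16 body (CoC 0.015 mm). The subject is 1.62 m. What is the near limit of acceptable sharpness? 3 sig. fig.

1.09 m

Hyperfocal distance H = f²/(N·c) + f = 14²/(4 × 0.015) + 14 = 196/0.06 + 14 ≈ 3280.7 mm ≈ 3.281 m.
Near limit Dn = s·(H − f)/(H + s − 2f) = 1620 × (3280.7 − 14) / (3280.7 + 1620 − 2 × 14) = 1620 × 3266.7 / 4872.7 ≈ 1086.1 mm ≈ 1.09 m.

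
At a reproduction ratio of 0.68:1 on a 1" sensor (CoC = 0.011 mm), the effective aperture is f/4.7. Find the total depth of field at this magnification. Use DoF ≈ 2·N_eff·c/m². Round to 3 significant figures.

At magnification m, DoF ≈ 2·N_eff·c/m² = 2 × 4.7 × 0.011 / 0.68² = 0.1034 / 0.4624 ≈ 0.224 mm.

0.224 mm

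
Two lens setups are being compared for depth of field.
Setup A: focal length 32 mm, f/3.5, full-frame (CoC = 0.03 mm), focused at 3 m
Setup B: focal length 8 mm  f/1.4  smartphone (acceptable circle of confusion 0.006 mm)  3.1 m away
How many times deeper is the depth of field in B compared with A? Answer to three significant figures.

Setup A: H = 32²/(3.5×0.03) + 32 ≈ 9784.4 mm; DoF = Df − Dn = 4312.4 − 2300.0 ≈ 2012.4 mm.
Setup B: H = 8²/(1.4×0.006) + 8 ≈ 7627.0 mm; DoF = Df − Dn = 5217.3 − 2205.1 ≈ 3012.2 mm.
Ratio = 3012.2 / 2012.4 ≈ 1.50.

1.50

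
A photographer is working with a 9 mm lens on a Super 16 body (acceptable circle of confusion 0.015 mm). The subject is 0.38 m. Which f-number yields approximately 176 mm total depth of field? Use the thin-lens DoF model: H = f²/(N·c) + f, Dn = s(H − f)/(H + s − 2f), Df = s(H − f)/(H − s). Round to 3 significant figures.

f/3.21

Write h = H − f = f²/(N·c). The thin-lens limits are Dn = s·h/(h + (s−f)) and Df = s·h/(h − (s−f)), so DoF = Df − Dn = 2·s·(s−f)·h / (h² − (s−f)²).
That is a quadratic in h: DoF·h² − 2·s·(s−f)·h − DoF·(s−f)² = 0 ⇒ h = (s−f)·(s + √(s² + DoF²)) / DoF = 371 × (380 + √(380² + 176²)) / 176 = 371 × (380 + 418.779) / 176 ≈ 1683.8 mm.
Then N = f²/(c·h) = 9² / (0.015 × 1683.8) = 81 / 25.257 ≈ 3.21.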